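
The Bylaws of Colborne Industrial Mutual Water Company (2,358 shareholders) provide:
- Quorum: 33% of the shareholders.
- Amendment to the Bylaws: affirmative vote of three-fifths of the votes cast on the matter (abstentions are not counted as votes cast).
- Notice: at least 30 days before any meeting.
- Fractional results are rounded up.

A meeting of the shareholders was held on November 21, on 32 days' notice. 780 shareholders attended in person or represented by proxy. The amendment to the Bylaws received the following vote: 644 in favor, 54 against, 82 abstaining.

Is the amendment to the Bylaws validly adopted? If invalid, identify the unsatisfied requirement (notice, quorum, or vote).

Notice: 32 days given; 30 required. Satisfied.
Quorum: 33% of 2,358 = 778.14, rounded up to 779; 780 present. Satisfied.
Vote: requires three-fifths of the votes cast (780 − 82 abstaining = 698); 3/5 of 698 = 418.80, rounded up to 419, so 419 needed; 644 in favor. Satisfied.

Valid — all requirements satisfied.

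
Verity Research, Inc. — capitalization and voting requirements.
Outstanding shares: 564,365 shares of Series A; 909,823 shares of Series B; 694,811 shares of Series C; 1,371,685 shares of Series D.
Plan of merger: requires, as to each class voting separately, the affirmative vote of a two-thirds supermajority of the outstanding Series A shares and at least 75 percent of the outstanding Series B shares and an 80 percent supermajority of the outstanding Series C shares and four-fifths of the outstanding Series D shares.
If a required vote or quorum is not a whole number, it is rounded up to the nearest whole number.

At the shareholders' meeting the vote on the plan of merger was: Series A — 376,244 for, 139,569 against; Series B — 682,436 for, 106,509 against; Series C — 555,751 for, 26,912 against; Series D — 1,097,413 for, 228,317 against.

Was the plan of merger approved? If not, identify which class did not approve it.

Series A: 2/3 of 564365 = 376243.33, rounded up to 376244; 376,244 required, 376,244 in favor — approved.
Series B: 3/4 of 909823 = 682367.25, rounded up to 682368; 682,368 required, 682,436 in favor — approved.
Series C: 4/5 of 694811 = 555848.80, rounded up to 555849; 555,849 required, 555,751 in favor — not approved.
Series D: 4/5 of 1371685 = 1097348; 1,097,348 required, 1,097,413 in favor — approved.

Not approved — the Series C shares did not give the required vote.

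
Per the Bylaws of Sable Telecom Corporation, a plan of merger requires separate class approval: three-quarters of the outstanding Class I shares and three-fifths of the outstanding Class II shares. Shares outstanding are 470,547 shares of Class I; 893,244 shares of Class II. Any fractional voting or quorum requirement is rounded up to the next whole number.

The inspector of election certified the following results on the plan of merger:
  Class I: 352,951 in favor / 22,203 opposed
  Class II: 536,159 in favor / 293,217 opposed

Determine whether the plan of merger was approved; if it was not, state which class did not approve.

Class I: 3/4 of 470547 = 352910.25, rounded up to 352911; 352,911 required, 352,951 in favor — approved.
Class II: 3/5 of 893244 = 535946.40, rounded up to 535947; 535,947 required, 536,159 in favor — approved.

Approved — every class gave the required vote.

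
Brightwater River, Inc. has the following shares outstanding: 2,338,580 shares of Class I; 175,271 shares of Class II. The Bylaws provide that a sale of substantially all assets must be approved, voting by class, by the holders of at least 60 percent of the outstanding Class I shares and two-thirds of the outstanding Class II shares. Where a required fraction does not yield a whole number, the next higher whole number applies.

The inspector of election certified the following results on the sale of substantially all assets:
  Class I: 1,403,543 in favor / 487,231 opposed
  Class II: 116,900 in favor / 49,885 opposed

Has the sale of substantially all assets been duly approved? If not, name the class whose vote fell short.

Class I: 3/5 of 2338580 = 1403148; 1,403,148 required, 1,403,543 in favor — approved.
Class II: 2/3 of 175271 = 116847.33, rounded up to 116848; 116,848 required, 116,900 in favor — approved.

Approved — every class gave the required vote.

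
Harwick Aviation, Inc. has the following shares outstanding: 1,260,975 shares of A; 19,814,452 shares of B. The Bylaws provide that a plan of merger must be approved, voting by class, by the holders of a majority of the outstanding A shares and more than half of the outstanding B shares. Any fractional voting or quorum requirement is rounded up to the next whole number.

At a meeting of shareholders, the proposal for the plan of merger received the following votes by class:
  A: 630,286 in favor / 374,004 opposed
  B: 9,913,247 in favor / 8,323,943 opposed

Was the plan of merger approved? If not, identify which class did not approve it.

A: a majority of 1260975 is 630488; 630,488 required, 630,286 in favor — not approved.
B: a majority of 19814452 is 9907227; 9,907,227 required, 9,913,247 in favor — approved.

Not approved — the A shares did not give the required vote.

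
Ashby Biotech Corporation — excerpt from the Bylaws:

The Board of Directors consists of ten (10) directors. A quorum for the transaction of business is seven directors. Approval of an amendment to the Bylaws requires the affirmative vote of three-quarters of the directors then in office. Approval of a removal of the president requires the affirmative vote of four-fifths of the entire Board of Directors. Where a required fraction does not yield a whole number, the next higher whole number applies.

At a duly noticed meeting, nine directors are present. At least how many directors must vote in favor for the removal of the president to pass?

The removal of the president requires four-fifths of the entire Board of Directors (10).
4/5 of 10 = 8.

8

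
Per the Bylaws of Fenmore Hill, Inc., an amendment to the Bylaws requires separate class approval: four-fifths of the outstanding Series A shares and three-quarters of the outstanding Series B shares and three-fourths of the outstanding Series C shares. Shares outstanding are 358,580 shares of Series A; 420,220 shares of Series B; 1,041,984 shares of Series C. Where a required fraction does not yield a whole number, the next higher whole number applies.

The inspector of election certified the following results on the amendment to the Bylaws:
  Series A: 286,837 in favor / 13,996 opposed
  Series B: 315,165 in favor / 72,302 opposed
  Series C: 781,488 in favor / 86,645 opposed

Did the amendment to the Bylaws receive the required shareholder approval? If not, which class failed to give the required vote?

Not approved — the Series A shares did not give the required vote.

Series A: 4/5 of 358580 = 286864; 286,864 required, 286,837 in favor — not approved.
Series B: 3/4 of 420220 = 315165; 315,165 required, 315,165 in favor — approved.
Series C: 3/4 of 1041984 = 781488; 781,488 required, 781,488 in favor — approved.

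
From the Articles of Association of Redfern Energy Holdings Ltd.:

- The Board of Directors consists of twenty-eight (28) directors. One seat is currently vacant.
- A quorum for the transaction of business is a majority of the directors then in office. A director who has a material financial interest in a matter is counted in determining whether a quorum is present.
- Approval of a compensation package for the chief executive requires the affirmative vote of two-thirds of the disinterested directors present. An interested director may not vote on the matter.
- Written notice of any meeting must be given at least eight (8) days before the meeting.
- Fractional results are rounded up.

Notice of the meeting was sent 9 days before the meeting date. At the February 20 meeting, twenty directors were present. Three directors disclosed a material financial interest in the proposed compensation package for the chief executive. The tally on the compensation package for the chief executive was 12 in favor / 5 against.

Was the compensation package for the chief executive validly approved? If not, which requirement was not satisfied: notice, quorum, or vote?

Notice: 9 days given; 8 required (9 ≥ 8). Satisfied.
Quorum: 20 present (interested directors count toward quorum); quorum is 14. Satisfied.
Vote: the compensation package for the chief executive requires two-thirds of the disinterested directors present (20 − 3 = 17). 2/3 of 17 = 11.33, rounded up to 12, so 12 affirmative votes are needed; 12 voted in favor. Satisfied.

Valid — all requirements satisfied.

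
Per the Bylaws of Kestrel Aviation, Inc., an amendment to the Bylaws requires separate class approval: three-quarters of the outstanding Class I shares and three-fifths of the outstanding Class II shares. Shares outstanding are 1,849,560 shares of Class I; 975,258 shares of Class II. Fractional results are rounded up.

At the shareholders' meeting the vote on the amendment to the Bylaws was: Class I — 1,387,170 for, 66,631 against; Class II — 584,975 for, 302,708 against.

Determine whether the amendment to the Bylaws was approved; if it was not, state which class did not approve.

Class I: 3/4 of 1849560 = 1387170; 1,387,170 required, 1,387,170 in favor — approved.
Class II: 3/5 of 975258 = 585154.80, rounded up to 585155; 585,155 required, 584,975 in favor — not approved.

Not approved — the Class II shares did not give the required vote.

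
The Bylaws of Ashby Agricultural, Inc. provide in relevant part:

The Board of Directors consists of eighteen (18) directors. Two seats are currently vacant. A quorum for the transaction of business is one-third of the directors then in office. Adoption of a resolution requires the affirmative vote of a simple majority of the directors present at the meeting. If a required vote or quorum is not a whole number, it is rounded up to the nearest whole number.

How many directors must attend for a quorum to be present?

6

1/3 of 16 = 5.33, rounded up to 6.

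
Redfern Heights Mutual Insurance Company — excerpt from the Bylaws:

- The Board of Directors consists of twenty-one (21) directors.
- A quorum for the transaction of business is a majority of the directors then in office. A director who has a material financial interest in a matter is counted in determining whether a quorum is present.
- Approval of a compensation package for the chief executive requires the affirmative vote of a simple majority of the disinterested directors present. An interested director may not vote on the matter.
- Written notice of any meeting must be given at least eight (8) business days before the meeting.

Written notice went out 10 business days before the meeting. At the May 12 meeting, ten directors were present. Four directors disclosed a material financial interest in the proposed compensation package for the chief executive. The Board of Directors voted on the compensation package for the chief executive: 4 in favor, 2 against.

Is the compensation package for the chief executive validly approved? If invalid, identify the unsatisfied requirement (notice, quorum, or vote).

Invalid — quorum requirement not satisfied.

Notice: 10 business days given; 8 required (10 ≥ 8). Satisfied.
Quorum: 10 present (interested directors count toward quorum); quorum is 11. Not satisfied.
Vote: the compensation package for the chief executive requires a majority of the disinterested directors present (10 − 4 = 6). A majority of 6 is 4, so 4 affirmative votes are needed; 4 voted in favor. Satisfied. (Moot — without a quorum no business can be validly transacted.)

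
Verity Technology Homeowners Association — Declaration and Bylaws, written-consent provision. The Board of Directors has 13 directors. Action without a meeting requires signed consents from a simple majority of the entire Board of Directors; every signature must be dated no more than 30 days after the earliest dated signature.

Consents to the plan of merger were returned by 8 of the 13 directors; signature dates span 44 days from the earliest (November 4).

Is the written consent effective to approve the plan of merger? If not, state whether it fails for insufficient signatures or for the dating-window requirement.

Not effective — dating-window requirement not satisfied.

Signatures required: a simple majority of 13 — a majority of 13 is 7, so 7 needed; 8 signed. Sufficient.
Dating window: the latest signature is 44 days after the earliest; the limit is 30 days. Outside the window.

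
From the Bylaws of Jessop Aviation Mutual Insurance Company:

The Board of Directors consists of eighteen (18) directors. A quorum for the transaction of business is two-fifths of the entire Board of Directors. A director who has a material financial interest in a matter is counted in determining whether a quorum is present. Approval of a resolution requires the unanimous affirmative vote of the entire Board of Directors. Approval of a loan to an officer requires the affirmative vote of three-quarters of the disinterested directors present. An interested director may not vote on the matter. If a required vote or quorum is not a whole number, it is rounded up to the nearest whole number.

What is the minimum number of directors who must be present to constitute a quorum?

2/5 of 18 = 7.20, rounded up to 8.

8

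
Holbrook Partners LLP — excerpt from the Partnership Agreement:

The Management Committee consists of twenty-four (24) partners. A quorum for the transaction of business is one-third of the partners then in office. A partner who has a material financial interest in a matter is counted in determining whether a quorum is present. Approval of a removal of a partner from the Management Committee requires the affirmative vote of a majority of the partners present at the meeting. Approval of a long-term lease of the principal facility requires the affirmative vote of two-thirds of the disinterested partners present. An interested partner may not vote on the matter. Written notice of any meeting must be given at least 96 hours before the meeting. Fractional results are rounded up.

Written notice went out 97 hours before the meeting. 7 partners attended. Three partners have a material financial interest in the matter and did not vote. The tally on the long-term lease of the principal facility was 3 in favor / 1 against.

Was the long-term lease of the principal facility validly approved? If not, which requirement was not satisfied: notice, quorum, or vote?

Invalid — quorum requirement not satisfied.

Notice: 97 hours given; 96 required (97 ≥ 96). Satisfied.
Quorum: 7 present (interested partners count toward quorum); quorum is 8. Not satisfied.
Vote: the long-term lease of the principal facility requires two-thirds of the disinterested partners present (7 − 3 = 4). 2/3 of 4 = 2.67, rounded up to 3, so 3 affirmative votes are needed; 3 voted in favor. Satisfied. (Moot — without a quorum no business can be validly transacted.)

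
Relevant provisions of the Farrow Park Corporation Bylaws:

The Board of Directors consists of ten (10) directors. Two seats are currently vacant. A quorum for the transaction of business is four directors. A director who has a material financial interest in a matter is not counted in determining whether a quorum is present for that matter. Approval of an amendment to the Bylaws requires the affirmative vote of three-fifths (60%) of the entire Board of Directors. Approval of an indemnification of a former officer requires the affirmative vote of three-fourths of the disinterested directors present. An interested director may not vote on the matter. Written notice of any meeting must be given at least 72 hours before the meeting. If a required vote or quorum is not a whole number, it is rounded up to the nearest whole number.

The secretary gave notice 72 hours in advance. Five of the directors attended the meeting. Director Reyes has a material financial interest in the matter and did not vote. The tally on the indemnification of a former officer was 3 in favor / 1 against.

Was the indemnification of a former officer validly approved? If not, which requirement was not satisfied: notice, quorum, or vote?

Notice: 72 hours given; 72 required (72 ≥ 72). Satisfied.
Quorum: 5 present, but the 1 interested director does not count, leaving 4. Quorum is 4. Satisfied.
Vote: the indemnification of a former officer requires three-fourths of the disinterested directors present (5 − 1 = 4). 3/4 of 4 = 3, so 3 affirmative votes are needed; 3 voted in favor. Satisfied.

Valid — all requirements satisfied.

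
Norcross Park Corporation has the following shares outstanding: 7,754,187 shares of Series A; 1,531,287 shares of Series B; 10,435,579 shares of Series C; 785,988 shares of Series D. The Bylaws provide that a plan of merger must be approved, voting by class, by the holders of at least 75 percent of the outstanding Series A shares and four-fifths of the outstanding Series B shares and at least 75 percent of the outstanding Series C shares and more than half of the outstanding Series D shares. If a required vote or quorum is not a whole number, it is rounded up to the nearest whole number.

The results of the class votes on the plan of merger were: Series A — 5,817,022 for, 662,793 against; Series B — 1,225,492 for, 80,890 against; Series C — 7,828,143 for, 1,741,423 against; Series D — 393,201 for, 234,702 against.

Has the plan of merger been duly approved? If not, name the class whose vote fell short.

Series A: 3/4 of 7754187 = 5815640.25, rounded up to 5815641; 5,815,641 required, 5,817,022 in favor — approved.
Series B: 4/5 of 1531287 = 1225029.60, rounded up to 1225030; 1,225,030 required, 1,225,492 in favor — approved.
Series C: 3/4 of 10435579 = 7826684.25, rounded up to 7826685; 7,826,685 required, 7,828,143 in favor — approved.
Series D: a majority of 785988 is 392995; 392,995 required, 393,201 in favor — approved.

Approved — every class gave the required vote.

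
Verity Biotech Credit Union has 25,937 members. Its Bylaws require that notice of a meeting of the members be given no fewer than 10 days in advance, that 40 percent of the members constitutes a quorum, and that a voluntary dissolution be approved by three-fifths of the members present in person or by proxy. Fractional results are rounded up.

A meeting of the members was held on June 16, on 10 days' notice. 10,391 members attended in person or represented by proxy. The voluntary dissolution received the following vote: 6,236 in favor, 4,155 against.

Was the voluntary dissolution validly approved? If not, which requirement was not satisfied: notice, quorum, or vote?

Notice: 10 days given; 10 required. Satisfied.
Quorum: 40% of 25,937 = 10,374.80, rounded up to 10,375; 10,391 present. Satisfied.
Vote: requires three-fifths of those present (10,391); 3/5 of 10391 = 6234.60, rounded up to 6235, so 6,235 needed; 6,236 in favor. Satisfied.

Valid — all requirements satisfied.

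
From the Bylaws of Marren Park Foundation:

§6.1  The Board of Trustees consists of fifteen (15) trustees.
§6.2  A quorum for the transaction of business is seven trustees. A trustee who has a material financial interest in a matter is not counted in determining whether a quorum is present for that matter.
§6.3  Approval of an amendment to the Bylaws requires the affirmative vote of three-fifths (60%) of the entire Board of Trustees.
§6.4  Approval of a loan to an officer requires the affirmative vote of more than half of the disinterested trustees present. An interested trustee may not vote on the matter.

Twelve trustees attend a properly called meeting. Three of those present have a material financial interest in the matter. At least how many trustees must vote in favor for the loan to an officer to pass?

5

The loan to an officer requires a majority of the disinterested trustees present (12 − 3 = 9).
A majority of 9 is 5.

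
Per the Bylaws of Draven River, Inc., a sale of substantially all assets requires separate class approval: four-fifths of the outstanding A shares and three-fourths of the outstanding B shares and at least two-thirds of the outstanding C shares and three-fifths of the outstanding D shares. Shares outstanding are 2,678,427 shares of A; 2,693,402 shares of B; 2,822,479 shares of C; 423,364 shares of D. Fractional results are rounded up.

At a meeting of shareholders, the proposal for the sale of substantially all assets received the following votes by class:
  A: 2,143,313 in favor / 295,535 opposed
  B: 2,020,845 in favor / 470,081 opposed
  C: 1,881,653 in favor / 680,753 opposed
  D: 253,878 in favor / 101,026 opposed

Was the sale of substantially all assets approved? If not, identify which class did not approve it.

A: 4/5 of 2678427 = 2142741.60, rounded up to 2142742; 2,142,742 required, 2,143,313 in favor — approved.
B: 3/4 of 2693402 = 2020051.50, rounded up to 2020052; 2,020,052 required, 2,020,845 in favor — approved.
C: 2/3 of 2822479 = 1881652.67, rounded up to 1881653; 1,881,653 required, 1,881,653 in favor — approved.
D: 3/5 of 423364 = 254018.40, rounded up to 254019; 254,019 required, 253,878 in favor — not approved.

Not approved — the D shares did not give the required vote.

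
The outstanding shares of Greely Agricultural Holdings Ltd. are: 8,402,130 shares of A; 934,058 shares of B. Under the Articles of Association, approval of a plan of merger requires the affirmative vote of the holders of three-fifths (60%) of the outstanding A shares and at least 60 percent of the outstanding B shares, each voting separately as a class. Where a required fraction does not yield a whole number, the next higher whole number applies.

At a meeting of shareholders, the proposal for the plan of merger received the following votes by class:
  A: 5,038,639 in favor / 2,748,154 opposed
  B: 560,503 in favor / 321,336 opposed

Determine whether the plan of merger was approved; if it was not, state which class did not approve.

A: 3/5 of 8402130 = 5041278; 5,041,278 required, 5,038,639 in favor — not approved.
B: 3/5 of 934058 = 560434.80, rounded up to 560435; 560,435 required, 560,503 in favor — approved.

Not approved — the A shares did not give the required vote.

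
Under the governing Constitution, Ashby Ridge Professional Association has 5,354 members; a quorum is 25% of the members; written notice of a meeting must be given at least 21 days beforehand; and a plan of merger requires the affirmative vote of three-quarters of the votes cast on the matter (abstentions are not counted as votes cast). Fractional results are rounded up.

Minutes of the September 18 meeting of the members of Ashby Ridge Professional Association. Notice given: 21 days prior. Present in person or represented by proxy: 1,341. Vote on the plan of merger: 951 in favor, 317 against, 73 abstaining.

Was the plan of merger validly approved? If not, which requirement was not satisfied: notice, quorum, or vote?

Valid — all requirements satisfied.

Notice: 21 days given; 21 required. Satisfied.
Quorum: 25% of 5,354 = 1,338.50, rounded up to 1,339; 1,341 present. Satisfied.
Vote: requires three-fourths of the votes cast (1,341 − 73 abstaining = 1,268); 3/4 of 1268 = 951, so 951 needed; 951 in favor. Satisfied.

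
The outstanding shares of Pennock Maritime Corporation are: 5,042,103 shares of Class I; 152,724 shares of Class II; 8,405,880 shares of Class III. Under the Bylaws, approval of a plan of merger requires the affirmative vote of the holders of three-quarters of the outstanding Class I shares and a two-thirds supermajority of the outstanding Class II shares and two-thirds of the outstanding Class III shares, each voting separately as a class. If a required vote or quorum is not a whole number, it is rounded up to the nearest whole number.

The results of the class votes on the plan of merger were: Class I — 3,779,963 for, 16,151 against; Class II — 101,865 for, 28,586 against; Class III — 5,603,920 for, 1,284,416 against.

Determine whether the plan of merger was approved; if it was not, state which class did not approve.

Class I: 3/4 of 5042103 = 3781577.25, rounded up to 3781578; 3,781,578 required, 3,779,963 in favor — not approved.
Class II: 2/3 of 152724 = 101816; 101,816 required, 101,865 in favor — approved.
Class III: 2/3 of 8405880 = 5603920; 5,603,920 required, 5,603,920 in favor — approved.

Not approved — the Class I shares did not give the required vote.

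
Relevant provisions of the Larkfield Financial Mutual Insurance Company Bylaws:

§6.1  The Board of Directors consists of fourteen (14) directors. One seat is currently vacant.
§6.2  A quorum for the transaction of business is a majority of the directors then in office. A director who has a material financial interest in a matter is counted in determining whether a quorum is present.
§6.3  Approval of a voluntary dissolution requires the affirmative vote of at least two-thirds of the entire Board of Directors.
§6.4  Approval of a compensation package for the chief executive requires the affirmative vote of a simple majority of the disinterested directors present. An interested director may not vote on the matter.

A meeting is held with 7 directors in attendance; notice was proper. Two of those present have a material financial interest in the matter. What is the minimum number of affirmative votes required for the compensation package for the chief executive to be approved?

3

The compensation package for the chief executive requires a majority of the disinterested directors present (7 − 2 = 5).
A majority of 5 is 3.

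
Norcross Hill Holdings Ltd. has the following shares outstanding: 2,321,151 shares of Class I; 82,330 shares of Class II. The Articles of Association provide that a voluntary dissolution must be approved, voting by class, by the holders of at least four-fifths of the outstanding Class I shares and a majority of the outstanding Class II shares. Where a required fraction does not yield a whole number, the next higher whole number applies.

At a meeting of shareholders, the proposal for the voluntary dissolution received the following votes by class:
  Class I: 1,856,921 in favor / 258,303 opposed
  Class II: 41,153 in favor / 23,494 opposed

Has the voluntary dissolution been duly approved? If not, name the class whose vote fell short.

Class I: 4/5 of 2321151 = 1856920.80, rounded up to 1856921; 1,856,921 required, 1,856,921 in favor — approved.
Class II: a majority of 82330 is 41166; 41,166 required, 41,153 in favor — not approved.

Not approved — the Class II shares did not give the required vote.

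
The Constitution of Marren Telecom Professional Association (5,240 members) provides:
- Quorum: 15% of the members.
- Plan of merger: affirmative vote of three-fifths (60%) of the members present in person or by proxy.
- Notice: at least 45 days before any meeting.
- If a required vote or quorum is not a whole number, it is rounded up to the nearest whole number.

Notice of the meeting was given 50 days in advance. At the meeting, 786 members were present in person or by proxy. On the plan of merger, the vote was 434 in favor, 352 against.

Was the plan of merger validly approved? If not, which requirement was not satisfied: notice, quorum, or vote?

Notice: 50 days given; 45 required. Satisfied.
Quorum: 15% of 5,240 = 786; 786 present. Satisfied.
Vote: requires three-fifths of those present (786); 3/5 of 786 = 471.60, rounded up to 472, so 472 needed; 434 in favor. Not satisfied.

Invalid — vote requirement not satisfied.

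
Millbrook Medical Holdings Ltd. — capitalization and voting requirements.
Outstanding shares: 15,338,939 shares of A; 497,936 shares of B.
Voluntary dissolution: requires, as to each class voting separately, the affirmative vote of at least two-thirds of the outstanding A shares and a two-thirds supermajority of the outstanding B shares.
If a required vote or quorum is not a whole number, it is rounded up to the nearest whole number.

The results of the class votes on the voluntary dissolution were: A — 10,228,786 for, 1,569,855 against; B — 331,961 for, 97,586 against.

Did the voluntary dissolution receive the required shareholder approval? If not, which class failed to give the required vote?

Approved — every class gave the required vote.

A: 2/3 of 15338939 = 10225959.33, rounded up to 10225960; 10,225,960 required, 10,228,786 in favor — approved.
B: 2/3 of 497936 = 331957.33, rounded up to 331958; 331,958 required, 331,961 in favor — approved.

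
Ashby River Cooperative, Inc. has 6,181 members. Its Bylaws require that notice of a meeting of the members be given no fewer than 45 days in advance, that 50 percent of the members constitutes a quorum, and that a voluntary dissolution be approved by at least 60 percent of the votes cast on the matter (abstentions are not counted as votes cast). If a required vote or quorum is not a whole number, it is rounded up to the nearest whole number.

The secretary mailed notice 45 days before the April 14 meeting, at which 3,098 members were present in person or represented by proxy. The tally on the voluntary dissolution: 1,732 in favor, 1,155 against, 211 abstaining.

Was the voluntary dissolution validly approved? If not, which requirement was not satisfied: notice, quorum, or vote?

Invalid — vote requirement not satisfied.

Notice: 45 days given; 45 required. Satisfied.
Quorum: 50% of 6,181 = 3,090.50, rounded up to 3,091; 3,098 present. Satisfied.
Vote: requires three-fifths of the votes cast (3,098 − 211 abstaining = 2,887); 3/5 of 2887 = 1732.20, rounded up to 1733, so 1,733 needed; 1,732 in favor. Not satisfied.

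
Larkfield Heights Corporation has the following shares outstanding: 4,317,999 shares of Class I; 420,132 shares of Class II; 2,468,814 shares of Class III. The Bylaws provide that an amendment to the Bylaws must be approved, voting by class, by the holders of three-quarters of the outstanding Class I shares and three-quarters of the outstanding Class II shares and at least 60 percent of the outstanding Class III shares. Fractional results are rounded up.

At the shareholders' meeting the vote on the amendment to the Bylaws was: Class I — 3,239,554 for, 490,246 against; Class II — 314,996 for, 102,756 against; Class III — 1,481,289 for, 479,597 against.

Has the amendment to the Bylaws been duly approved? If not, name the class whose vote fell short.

Not approved — the Class II shares did not give the required vote.

Class I: 3/4 of 4317999 = 3238499.25, rounded up to 3238500; 3,238,500 required, 3,239,554 in favor — approved.
Class II: 3/4 of 420132 = 315099; 315,099 required, 314,996 in favor — not approved.
Class III: 3/5 of 2468814 = 1481288.40, rounded up to 1481289; 1,481,289 required, 1,481,289 in favor — approved.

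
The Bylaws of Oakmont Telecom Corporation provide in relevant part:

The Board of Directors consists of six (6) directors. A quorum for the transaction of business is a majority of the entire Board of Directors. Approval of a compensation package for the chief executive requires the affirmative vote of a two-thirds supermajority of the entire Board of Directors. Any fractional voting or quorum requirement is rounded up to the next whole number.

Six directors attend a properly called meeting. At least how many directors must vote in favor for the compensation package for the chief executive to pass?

The compensation package for the chief executive requires two-thirds of the entire Board of Directors (6).
2/3 of 6 = 4.

4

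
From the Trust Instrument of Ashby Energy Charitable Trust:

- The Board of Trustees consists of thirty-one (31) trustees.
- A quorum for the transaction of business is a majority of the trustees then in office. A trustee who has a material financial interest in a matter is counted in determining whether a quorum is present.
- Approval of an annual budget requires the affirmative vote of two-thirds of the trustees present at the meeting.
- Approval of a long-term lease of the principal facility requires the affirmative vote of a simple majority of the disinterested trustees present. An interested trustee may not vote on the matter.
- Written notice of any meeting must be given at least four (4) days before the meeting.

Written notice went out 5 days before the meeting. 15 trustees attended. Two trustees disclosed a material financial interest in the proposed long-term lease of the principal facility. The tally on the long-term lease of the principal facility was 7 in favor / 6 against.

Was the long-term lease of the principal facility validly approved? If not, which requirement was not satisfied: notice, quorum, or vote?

Invalid — quorum requirement not satisfied.

Notice: 5 days given; 4 required (5 ≥ 4). Satisfied.
Quorum: 15 present (interested trustees count toward quorum); quorum is 16. Not satisfied.
Vote: the long-term lease of the principal facility requires a majority of the disinterested trustees present (15 − 2 = 13). A majority of 13 is 7, so 7 affirmative votes are needed; 7 voted in favor. Satisfied. (Moot — without a quorum no business can be validly transacted.)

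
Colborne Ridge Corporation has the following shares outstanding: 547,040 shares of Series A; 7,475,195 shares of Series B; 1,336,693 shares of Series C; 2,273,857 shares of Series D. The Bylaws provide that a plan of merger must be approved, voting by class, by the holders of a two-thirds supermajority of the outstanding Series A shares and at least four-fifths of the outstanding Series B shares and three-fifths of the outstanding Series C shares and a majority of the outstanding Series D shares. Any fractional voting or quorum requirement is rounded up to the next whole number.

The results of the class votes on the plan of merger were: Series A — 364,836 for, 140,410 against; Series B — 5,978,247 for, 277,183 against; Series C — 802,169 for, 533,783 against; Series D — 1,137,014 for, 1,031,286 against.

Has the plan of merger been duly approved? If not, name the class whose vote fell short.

Series A: 2/3 of 547040 = 364693.33, rounded up to 364694; 364,694 required, 364,836 in favor — approved.
Series B: 4/5 of 7475195 = 5980156; 5,980,156 required, 5,978,247 in favor — not approved.
Series C: 3/5 of 1336693 = 802015.80, rounded up to 802016; 802,016 required, 802,169 in favor — approved.
Series D: a majority of 2273857 is 1136929; 1,136,929 required, 1,137,014 in favor — approved.

Not approved — the Series B shares did not give the required vote.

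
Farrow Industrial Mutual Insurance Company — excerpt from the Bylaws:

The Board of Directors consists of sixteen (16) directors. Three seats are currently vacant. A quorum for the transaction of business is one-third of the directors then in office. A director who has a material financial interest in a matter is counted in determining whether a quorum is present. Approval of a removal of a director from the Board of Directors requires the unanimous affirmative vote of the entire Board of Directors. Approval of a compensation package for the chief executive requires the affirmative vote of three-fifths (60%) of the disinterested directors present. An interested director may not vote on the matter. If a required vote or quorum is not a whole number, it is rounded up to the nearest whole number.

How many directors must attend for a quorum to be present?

5

1/3 of 13 = 4.33, rounded up to 5.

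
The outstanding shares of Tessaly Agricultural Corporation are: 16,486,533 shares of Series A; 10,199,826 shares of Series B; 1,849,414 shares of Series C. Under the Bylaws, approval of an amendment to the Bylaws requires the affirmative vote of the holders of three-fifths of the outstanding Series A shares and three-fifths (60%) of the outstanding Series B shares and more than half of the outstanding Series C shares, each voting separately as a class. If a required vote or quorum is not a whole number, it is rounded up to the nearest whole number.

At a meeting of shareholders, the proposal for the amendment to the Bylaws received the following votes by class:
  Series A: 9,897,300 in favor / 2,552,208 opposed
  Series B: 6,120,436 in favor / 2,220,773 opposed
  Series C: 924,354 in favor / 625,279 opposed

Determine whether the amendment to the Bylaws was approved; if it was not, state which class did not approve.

Not approved — the Series C shares did not give the required vote.

Series A: 3/5 of 16486533 = 9891919.80, rounded up to 9891920; 9,891,920 required, 9,897,300 in favor — approved.
Series B: 3/5 of 10199826 = 6119895.60, rounded up to 6119896; 6,119,896 required, 6,120,436 in favor — approved.
Series C: a majority of 1849414 is 924708; 924,708 required, 924,354 in favor — not approved.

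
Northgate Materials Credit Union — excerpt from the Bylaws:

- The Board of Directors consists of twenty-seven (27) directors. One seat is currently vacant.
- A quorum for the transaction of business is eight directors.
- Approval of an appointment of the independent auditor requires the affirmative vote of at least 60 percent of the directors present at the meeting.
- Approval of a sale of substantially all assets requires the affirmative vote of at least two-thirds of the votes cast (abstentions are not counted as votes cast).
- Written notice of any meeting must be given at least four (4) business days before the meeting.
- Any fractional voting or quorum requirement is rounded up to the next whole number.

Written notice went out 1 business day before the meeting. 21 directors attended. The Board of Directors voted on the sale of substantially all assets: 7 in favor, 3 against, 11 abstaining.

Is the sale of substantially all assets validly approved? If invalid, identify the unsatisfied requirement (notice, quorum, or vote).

Invalid — notice requirement not satisfied.

Notice: 1 business day given; 4 required (1 < 4). Not satisfied.
Quorum: 21 present; quorum is 8. Satisfied.
Vote: the sale of substantially all assets requires two-thirds of the votes cast (21 present − 11 abstaining = 10). 2/3 of 10 = 6.67, rounded up to 7, so 7 affirmative votes are needed; 7 voted in favor. Satisfied.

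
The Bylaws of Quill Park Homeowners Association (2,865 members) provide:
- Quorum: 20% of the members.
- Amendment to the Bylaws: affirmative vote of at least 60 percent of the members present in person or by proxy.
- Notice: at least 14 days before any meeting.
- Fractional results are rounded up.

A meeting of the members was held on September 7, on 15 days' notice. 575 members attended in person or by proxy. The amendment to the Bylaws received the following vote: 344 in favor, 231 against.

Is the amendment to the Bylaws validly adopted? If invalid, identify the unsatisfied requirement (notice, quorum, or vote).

Invalid — vote requirement not satisfied.

Notice: 15 days given; 14 required. Satisfied.
Quorum: 20% of 2,865 = 573; 575 present. Satisfied.
Vote: requires three-fifths of those present (575); 3/5 of 575 = 345, so 345 needed; 344 in favor. Not satisfied.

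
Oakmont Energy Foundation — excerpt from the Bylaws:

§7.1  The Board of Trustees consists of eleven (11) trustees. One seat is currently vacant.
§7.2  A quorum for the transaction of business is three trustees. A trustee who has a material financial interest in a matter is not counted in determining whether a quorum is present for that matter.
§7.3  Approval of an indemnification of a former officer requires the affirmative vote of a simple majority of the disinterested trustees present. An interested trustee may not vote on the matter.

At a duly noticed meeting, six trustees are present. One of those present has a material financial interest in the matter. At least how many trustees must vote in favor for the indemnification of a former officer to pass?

The indemnification of a former officer requires a majority of the disinterested trustees present (6 − 1 = 5).
A majority of 5 is 3.

3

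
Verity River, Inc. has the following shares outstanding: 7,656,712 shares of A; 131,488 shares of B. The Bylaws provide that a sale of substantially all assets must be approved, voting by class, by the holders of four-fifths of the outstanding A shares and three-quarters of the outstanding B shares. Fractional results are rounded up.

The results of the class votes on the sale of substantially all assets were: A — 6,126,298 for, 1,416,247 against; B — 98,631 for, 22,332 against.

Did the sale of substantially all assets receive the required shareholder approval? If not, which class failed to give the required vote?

Approved — every class gave the required vote.

A: 4/5 of 7656712 = 6125369.60, rounded up to 6125370; 6,125,370 required, 6,126,298 in favor — approved.
B: 3/4 of 131488 = 98616; 98,616 required, 98,631 in favor — approved.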